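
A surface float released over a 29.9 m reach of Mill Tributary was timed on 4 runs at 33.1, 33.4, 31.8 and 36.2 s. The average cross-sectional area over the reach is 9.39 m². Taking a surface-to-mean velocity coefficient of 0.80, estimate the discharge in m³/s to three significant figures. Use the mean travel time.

t̄ = (33.1 + 33.4 + 31.8 + 36.2) / 4 = 33.625 s
v_surface = L / t̄ = 29.9 / 33.625 = 0.8892 m/s
v_mean = 0.80 × 0.8892 = 0.7114 m/s
Q = A × v_mean = 9.39 × 0.7114 = 6.680 m³/s

6.68 m³/s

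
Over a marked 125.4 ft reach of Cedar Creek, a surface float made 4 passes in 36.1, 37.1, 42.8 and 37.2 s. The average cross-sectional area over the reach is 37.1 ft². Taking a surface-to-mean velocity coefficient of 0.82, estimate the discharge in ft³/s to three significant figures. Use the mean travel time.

99.6 ft³/s

t̄ = (36.1 + 37.1 + 42.8 + 37.2) / 4 = 38.3 s
v_surface = L / t̄ = 125.4 / 38.3 = 3.274 ft/s
v_mean = 0.82 × 3.274 = 2.685 ft/s
Q = A × v_mean = 37.1 × 2.685 = 99.61 ft³/s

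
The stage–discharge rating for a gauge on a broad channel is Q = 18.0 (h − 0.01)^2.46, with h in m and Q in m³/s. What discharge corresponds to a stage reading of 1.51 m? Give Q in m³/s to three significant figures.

Q = 18.0 × (1.51 − 0.01)^2.46 = 18.0 × 1.5^2.46 = 48.80 m³/s

48.8 m³/s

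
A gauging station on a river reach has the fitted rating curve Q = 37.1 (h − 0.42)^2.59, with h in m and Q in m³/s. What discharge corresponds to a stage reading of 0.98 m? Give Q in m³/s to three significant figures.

Q = 37.1 × (0.98 − 0.42)^2.59 = 37.1 × 0.56^2.59 = 8.264 m³/s

8.26 m³/s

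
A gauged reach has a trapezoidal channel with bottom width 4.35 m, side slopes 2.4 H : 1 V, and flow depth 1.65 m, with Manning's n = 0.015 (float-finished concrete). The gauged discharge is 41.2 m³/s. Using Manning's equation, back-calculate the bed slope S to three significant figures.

A = (b + z·y)·y = (4.35 + 2.4×1.65)×1.65 = 13.71 m²
P = b + 2y√(1+z²) = 4.35 + 2×1.65×√(1+2.4²) = 12.93 m
R = A/P = 13.71/12.93 = 1.060 m
S = (Q·n / (1·A·R^(2/3)))² = (41.2×0.015 / (1×13.71×1.040))² = 0.001879

0.00188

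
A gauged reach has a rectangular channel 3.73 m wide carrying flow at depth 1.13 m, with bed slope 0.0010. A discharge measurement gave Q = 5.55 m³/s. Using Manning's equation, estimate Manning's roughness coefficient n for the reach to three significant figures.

A = b·y = 3.73 × 1.13 = 4.215 m²
P = b + 2y = 3.73 + 2×1.13 = 5.990 m
R = A/P = 4.215/5.990 = 0.7037 m
n = (1/Q)·A·R^(2/3)·S^(1/2) = (1/5.55) × 4.215 × 0.7911 × 0.03162 = 0.01900

0.0190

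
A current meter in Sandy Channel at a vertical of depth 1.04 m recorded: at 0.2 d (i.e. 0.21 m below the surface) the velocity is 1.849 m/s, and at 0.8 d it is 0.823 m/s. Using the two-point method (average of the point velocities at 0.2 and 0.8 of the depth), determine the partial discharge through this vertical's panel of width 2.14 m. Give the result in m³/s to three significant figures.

2.97 m³/s

v̄ = (1.849 + 0.823) / 2 = 1.336 m/s
q = v̄ × d × w = 1.336 × 1.04 × 2.14 = 2.973 m³/s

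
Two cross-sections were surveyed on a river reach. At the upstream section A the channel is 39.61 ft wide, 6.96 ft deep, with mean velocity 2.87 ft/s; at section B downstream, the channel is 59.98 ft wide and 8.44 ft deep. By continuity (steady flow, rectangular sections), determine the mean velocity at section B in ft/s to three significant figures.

1.56 ft/s

Q = A₁V₁ = (39.61×6.96) × 2.87 = 791.2 ft³/s
A₂ = 59.98 × 8.44 = 506.2 ft²
V₂ = Q/A₂ = 791.2/506.2 = 1.563 ft/s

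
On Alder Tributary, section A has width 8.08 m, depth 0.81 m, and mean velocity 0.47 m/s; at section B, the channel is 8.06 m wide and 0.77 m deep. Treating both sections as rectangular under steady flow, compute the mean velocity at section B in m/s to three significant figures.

0.496 m/s

Q = A₁V₁ = (8.08×0.81) × 0.47 = 3.076 m³/s
A₂ = 8.06 × 0.77 = 6.206 m²
V₂ = Q/A₂ = 3.076/6.206 = 0.4956 m/s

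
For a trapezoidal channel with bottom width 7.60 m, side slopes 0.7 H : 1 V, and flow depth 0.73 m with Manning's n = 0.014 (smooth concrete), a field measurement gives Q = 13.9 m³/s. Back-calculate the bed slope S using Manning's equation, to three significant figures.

0.00200

A = (b + z·y)·y = (7.60 + 0.7×0.73)×0.73 = 5.921 m²
P = b + 2y√(1+z²) = 7.60 + 2×0.73×√(1+0.7²) = 9.382 m
R = A/P = 5.921/9.382 = 0.6311 m
S = (Q·n / (1·A·R^(2/3)))² = (13.9×0.014 / (1×5.921×0.7357))² = 0.001995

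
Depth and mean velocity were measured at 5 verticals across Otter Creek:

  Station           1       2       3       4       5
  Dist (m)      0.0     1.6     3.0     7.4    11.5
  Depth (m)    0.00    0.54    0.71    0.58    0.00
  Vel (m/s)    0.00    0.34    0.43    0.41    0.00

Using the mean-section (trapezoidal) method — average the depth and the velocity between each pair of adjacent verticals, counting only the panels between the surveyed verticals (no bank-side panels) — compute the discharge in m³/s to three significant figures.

Panel 1-2: Δb = 1.6 m, d̄ = (0.00+0.54)/2 = 0.27, v̄ = (0.00+0.34)/2 = 0.17 → q = 1.6×0.27×0.17 = 0.07344 m³/s
Panel 2-3: Δb = 1.4 m, d̄ = (0.54+0.71)/2 = 0.625, v̄ = (0.34+0.43)/2 = 0.385 → q = 1.4×0.625×0.385 = 0.3369 m³/s
Panel 3-4: Δb = 4.4 m, d̄ = (0.71+0.58)/2 = 0.645, v̄ = (0.43+0.41)/2 = 0.42 → q = 4.4×0.645×0.42 = 1.192 m³/s
Panel 4-5: Δb = 4.1 m, d̄ = (0.58+0.00)/2 = 0.29, v̄ = (0.41+0.00)/2 = 0.205 → q = 4.1×0.29×0.205 = 0.2437 m³/s
Q = Σ q = 1.846 m³/s

1.85 m³/s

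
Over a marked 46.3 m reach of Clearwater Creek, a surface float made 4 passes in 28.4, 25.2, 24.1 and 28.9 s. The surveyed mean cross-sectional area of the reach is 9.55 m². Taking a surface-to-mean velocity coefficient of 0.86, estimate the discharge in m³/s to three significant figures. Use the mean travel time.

14.3 m³/s

t̄ = (28.4 + 25.2 + 24.1 + 28.9) / 4 = 26.65 s
v_surface = L / t̄ = 46.3 / 26.65 = 1.737 m/s
v_mean = 0.86 × 1.737 = 1.494 m/s
Q = A × v_mean = 9.55 × 1.494 = 14.27 m³/s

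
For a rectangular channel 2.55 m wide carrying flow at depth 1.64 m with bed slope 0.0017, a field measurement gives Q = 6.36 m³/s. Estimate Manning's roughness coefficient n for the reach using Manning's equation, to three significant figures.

A = b·y = 2.55 × 1.64 = 4.182 m²
P = b + 2y = 2.55 + 2×1.64 = 5.830 m
R = A/P = 4.182/5.830 = 0.7173 m
n = (1/Q)·A·R^(2/3)·S^(1/2) = (1/6.36) × 4.182 × 0.8013 × 0.04123 = 0.02173

0.0217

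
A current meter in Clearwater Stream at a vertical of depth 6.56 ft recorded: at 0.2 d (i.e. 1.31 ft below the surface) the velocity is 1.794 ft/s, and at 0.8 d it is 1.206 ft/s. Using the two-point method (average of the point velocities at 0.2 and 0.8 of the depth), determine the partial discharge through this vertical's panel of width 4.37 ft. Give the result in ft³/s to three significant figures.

43.0 ft³/s

v̄ = (1.794 + 1.206) / 2 = 1.500 ft/s
q = v̄ × d × w = 1.500 × 6.56 × 4.37 = 43.00 ft³/s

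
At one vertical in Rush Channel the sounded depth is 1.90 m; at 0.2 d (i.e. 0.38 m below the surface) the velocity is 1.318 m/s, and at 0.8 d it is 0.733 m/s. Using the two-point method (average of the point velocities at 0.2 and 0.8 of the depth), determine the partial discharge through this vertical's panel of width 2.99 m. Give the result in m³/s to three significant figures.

5.83 m³/s

v̄ = (1.318 + 0.733) / 2 = 1.026 m/s
q = v̄ × d × w = 1.026 × 1.90 × 2.99 = 5.826 m³/s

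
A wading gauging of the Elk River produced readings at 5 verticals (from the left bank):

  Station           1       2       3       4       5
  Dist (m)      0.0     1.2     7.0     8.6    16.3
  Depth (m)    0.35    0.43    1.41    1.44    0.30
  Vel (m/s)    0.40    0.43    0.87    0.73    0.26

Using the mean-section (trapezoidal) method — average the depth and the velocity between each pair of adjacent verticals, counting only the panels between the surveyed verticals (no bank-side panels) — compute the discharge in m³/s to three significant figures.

8.80 m³/s

Panel 1-2: Δb = 1.2 m, d̄ = (0.35+0.43)/2 = 0.39, v̄ = (0.40+0.43)/2 = 0.415 → q = 1.2×0.39×0.415 = 0.1942 m³/s
Panel 2-3: Δb = 5.8 m, d̄ = (0.43+1.41)/2 = 0.92, v̄ = (0.43+0.87)/2 = 0.65 → q = 5.8×0.92×0.65 = 3.468 m³/s
Panel 3-4: Δb = 1.6 m, d̄ = (1.41+1.44)/2 = 1.425, v̄ = (0.87+0.73)/2 = 0.8 → q = 1.6×1.425×0.8 = 1.824 m³/s
Panel 4-5: Δb = 7.7 m, d̄ = (1.44+0.30)/2 = 0.87, v̄ = (0.73+0.26)/2 = 0.495 → q = 7.7×0.87×0.495 = 3.316 m³/s
Q = Σ q = 8.803 m³/s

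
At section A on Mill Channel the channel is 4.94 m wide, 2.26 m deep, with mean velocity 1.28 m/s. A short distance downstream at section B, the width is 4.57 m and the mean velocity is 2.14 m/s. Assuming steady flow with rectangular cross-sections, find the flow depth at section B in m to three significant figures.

Q = A₁V₁ = (4.94×2.26) × 1.28 = 14.29 m³/s
d₂ = Q/(b₂ V₂) = 14.29/(4.57×2.14) = 1.461 m

1.46 m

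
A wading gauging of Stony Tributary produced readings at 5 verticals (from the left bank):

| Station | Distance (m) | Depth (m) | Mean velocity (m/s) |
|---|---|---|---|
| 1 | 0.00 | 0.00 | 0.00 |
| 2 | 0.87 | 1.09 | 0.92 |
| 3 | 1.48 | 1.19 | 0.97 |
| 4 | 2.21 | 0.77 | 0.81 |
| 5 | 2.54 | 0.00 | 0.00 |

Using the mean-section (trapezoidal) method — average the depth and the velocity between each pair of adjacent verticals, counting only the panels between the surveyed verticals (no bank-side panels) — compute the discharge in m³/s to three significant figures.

1.56 m³/s

Panel 1-2: Δb = 0.87 m, d̄ = (0.00+1.09)/2 = 0.545, v̄ = (0.00+0.92)/2 = 0.46 → q = 0.87×0.545×0.46 = 0.2181 m³/s
Panel 2-3: Δb = 0.61 m, d̄ = (1.09+1.19)/2 = 1.14, v̄ = (0.92+0.97)/2 = 0.945 → q = 0.61×1.14×0.945 = 0.6572 m³/s
Panel 3-4: Δb = 0.73 m, d̄ = (1.19+0.77)/2 = 0.98, v̄ = (0.97+0.81)/2 = 0.89 → q = 0.73×0.98×0.89 = 0.6367 m³/s
Panel 4-5: Δb = 0.33 m, d̄ = (0.77+0.00)/2 = 0.385, v̄ = (0.81+0.00)/2 = 0.405 → q = 0.33×0.385×0.405 = 0.05146 m³/s
Q = Σ q = 1.563 m³/s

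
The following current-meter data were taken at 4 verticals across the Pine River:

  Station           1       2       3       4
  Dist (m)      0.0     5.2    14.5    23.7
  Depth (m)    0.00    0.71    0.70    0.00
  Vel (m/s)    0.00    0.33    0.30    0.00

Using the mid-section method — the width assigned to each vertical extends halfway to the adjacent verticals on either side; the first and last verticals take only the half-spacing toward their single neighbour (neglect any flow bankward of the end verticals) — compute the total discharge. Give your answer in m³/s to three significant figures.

w_2 = (14.5 − 0.0)/2 = 7.25 m; q_2 = 0.33 × 0.71 × 7.25 = 1.699 m³/s
w_3 = (23.7 − 5.2)/2 = 9.25 m; q_3 = 0.30 × 0.70 × 9.25 = 1.943 m³/s
Stations 1, 4 contribute zero (depth or velocity is 0).
Q = Σ qᵢ = 3.641 m³/s

3.64 m³/s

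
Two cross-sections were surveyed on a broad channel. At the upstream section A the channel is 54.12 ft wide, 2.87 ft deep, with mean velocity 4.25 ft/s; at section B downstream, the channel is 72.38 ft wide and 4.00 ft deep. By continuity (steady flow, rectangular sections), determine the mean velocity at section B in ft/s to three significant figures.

Q = A₁V₁ = (54.12×2.87) × 4.25 = 660.1 ft³/s
A₂ = 72.38 × 4.00 = 289.5 ft²
V₂ = Q/A₂ = 660.1/289.5 = 2.280 ft/s

2.28 ft/s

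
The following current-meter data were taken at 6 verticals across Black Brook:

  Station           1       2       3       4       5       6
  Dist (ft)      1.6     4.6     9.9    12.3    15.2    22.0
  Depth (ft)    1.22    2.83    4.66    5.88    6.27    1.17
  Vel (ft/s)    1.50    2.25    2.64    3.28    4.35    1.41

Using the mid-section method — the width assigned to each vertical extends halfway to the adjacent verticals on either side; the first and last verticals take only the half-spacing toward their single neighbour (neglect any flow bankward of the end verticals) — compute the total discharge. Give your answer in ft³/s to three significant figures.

w_1 = (4.6 − 1.6)/2 = 1.5 ft; q_1 = 1.50 × 1.22 × 1.5 = 2.745 ft³/s
w_2 = (9.9 − 1.6)/2 = 4.15 ft; q_2 = 2.25 × 2.83 × 4.15 = 26.43 ft³/s
w_3 = (12.3 − 4.6)/2 = 3.85 ft; q_3 = 2.64 × 4.66 × 3.85 = 47.36 ft³/s
w_4 = (15.2 − 9.9)/2 = 2.65 ft; q_4 = 3.28 × 5.88 × 2.65 = 51.11 ft³/s
w_5 = (22.0 − 12.3)/2 = 4.85 ft; q_5 = 4.35 × 6.27 × 4.85 = 132.3 ft³/s
w_6 = (22.0 − 15.2)/2 = 3.4 ft; q_6 = 1.41 × 1.17 × 3.4 = 5.609 ft³/s
Q = Σ qᵢ = 265.5 ft³/s

266 ft³/s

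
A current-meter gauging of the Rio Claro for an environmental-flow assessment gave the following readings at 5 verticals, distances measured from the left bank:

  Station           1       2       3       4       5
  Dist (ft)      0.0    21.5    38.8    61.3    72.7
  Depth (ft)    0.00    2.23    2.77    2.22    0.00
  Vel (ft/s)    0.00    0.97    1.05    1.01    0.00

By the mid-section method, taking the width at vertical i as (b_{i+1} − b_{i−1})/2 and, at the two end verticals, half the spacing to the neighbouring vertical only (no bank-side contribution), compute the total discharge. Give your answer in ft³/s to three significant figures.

w_2 = (38.8 − 0.0)/2 = 19.4 ft; q_2 = 0.97 × 2.23 × 19.4 = 41.96 ft³/s
w_3 = (61.3 − 21.5)/2 = 19.9 ft; q_3 = 1.05 × 2.77 × 19.9 = 57.88 ft³/s
w_4 = (72.7 − 38.8)/2 = 16.95 ft; q_4 = 1.01 × 2.22 × 16.95 = 38.01 ft³/s
Stations 1, 5 contribute zero (depth or velocity is 0).
Q = Σ qᵢ = 137.8 ft³/s

138 ft³/s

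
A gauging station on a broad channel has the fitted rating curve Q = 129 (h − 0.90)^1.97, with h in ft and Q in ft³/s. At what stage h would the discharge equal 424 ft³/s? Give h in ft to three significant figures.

h − h₀ = (Q/C)^(1/b) = (424/129)^(1/1.97) = 1.829 ft
h = 0.90 + 1.829 = 2.729 ft

2.73 ft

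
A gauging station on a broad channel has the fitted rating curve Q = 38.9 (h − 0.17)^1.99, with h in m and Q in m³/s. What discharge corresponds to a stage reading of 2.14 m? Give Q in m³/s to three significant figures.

150 m³/s

Q = 38.9 × (2.14 − 0.17)^1.99 = 38.9 × 1.97^1.99 = 149.9 m³/s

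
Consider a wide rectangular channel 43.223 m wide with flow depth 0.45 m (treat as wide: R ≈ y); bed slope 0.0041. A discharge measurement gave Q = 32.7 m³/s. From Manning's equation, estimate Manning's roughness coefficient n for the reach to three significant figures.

A = b·y = 43.223 × 0.45 = 19.45 m²
Wide channel: R ≈ y = 0.45 m
n = (1/Q)·A·R^(2/3)·S^(1/2) = (1/32.7) × 19.45 × 0.5872 × 0.06403 = 0.02237

0.0224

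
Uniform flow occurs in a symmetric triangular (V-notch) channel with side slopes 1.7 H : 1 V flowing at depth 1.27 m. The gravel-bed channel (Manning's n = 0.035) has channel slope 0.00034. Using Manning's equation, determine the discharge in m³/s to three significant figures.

A = z·y² = 1.7×1.27² = 2.742 m²
P = 2y√(1+z²) = 2×1.27×√(1+1.7²) = 5.010 m
R = A/P = 2.742/5.010 = 0.5473 m
Q = (1/n)·A·R^(2/3)·S^(1/2) = (1/0.035) × 2.742 × 0.5473^(2/3) × 0.00034^(1/2) = 0.9666 m³/s

0.967 m³/s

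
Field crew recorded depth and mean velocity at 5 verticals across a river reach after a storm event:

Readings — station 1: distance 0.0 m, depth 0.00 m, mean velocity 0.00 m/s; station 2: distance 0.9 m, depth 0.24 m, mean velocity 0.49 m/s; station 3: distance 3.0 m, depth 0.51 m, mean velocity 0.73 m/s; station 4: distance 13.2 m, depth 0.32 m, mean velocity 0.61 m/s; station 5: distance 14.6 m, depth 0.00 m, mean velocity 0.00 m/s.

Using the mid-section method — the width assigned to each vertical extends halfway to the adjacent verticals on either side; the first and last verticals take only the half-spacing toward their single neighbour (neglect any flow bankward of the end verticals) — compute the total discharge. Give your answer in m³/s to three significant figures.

w_2 = (3.0 − 0.0)/2 = 1.5 m; q_2 = 0.49 × 0.24 × 1.5 = 0.1764 m³/s
w_3 = (13.2 − 0.9)/2 = 6.15 m; q_3 = 0.73 × 0.51 × 6.15 = 2.290 m³/s
w_4 = (14.6 − 3.0)/2 = 5.8 m; q_4 = 0.61 × 0.32 × 5.8 = 1.132 m³/s
Stations 1, 5 contribute zero (depth or velocity is 0).
Q = Σ qᵢ = 3.598 m³/s

3.60 m³/s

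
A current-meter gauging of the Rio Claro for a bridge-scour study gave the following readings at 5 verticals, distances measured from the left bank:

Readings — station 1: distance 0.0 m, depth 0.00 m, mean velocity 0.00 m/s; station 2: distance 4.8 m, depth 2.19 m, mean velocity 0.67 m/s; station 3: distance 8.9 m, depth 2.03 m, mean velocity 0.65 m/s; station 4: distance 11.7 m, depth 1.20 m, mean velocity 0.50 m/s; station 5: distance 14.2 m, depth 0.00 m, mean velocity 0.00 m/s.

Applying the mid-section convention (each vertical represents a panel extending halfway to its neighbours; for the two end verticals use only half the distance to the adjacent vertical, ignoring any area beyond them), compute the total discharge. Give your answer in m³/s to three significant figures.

12.7 m³/s

w_2 = (8.9 − 0.0)/2 = 4.45 m; q_2 = 0.67 × 2.19 × 4.45 = 6.529 m³/s
w_3 = (11.7 − 4.8)/2 = 3.45 m; q_3 = 0.65 × 2.03 × 3.45 = 4.552 m³/s
w_4 = (14.2 − 8.9)/2 = 2.65 m; q_4 = 0.50 × 1.20 × 2.65 = 1.590 m³/s
Stations 1, 5 contribute zero (depth or velocity is 0).
Q = Σ qᵢ = 12.67 m³/s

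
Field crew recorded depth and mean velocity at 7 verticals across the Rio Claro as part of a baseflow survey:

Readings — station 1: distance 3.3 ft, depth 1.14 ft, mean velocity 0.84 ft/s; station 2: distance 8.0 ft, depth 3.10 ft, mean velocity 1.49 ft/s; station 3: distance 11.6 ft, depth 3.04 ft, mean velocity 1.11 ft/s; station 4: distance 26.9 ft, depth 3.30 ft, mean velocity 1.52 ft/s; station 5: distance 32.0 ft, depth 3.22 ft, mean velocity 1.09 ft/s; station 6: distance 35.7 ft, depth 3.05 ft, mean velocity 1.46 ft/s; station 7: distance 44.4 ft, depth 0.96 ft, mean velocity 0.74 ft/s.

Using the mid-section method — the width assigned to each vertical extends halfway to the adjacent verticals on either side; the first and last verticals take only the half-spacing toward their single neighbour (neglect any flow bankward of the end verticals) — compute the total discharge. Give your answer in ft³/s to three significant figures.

w_1 = (8.0 − 3.3)/2 = 2.35 ft; q_1 = 0.84 × 1.14 × 2.35 = 2.250 ft³/s
w_2 = (11.6 − 3.3)/2 = 4.15 ft; q_2 = 1.49 × 3.10 × 4.15 = 19.17 ft³/s
w_3 = (26.9 − 8.0)/2 = 9.45 ft; q_3 = 1.11 × 3.04 × 9.45 = 31.89 ft³/s
w_4 = (32.0 − 11.6)/2 = 10.2 ft; q_4 = 1.52 × 3.30 × 10.2 = 51.16 ft³/s
w_5 = (35.7 − 26.9)/2 = 4.4 ft; q_5 = 1.09 × 3.22 × 4.4 = 15.44 ft³/s
w_6 = (44.4 − 32.0)/2 = 6.2 ft; q_6 = 1.46 × 3.05 × 6.2 = 27.61 ft³/s
w_7 = (44.4 − 35.7)/2 = 4.35 ft; q_7 = 0.74 × 0.96 × 4.35 = 3.090 ft³/s
Q = Σ qᵢ = 150.6 ft³/s

151 ft³/s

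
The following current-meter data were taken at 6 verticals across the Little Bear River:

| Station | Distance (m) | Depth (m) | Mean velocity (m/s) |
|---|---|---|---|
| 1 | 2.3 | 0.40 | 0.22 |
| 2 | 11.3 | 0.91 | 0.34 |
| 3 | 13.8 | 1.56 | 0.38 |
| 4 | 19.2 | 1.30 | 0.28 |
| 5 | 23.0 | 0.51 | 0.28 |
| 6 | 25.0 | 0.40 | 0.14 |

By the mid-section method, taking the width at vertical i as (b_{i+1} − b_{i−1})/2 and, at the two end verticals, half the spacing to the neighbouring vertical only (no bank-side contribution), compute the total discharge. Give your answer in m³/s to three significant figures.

w_1 = (11.3 − 2.3)/2 = 4.5 m; q_1 = 0.22 × 0.40 × 4.5 = 0.3960 m³/s
w_2 = (13.8 − 2.3)/2 = 5.75 m; q_2 = 0.34 × 0.91 × 5.75 = 1.779 m³/s
w_3 = (19.2 − 11.3)/2 = 3.95 m; q_3 = 0.38 × 1.56 × 3.95 = 2.342 m³/s
w_4 = (23.0 − 13.8)/2 = 4.6 m; q_4 = 0.28 × 1.30 × 4.6 = 1.674 m³/s
w_5 = (25.0 − 19.2)/2 = 2.9 m; q_5 = 0.28 × 0.51 × 2.9 = 0.4141 m³/s
w_6 = (25.0 − 23.0)/2 = 1 m; q_6 = 0.14 × 0.40 × 1 = 0.05600 m³/s
Q = Σ qᵢ = 6.661 m³/s

6.66 m³/s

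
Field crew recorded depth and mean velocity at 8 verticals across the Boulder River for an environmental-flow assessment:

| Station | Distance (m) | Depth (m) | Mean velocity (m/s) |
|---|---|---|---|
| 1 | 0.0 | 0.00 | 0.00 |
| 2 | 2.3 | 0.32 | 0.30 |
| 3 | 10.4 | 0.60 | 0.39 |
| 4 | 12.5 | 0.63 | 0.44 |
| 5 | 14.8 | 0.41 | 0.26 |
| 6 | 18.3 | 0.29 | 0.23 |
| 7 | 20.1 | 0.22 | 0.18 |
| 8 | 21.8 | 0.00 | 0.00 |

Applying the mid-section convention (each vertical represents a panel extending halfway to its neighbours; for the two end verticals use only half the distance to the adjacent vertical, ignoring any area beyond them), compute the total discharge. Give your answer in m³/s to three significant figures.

w_2 = (10.4 − 0.0)/2 = 5.2 m; q_2 = 0.30 × 0.32 × 5.2 = 0.4992 m³/s
w_3 = (12.5 − 2.3)/2 = 5.1 m; q_3 = 0.39 × 0.60 × 5.1 = 1.193 m³/s
w_4 = (14.8 − 10.4)/2 = 2.2 m; q_4 = 0.44 × 0.63 × 2.2 = 0.6098 m³/s
w_5 = (18.3 − 12.5)/2 = 2.9 m; q_5 = 0.26 × 0.41 × 2.9 = 0.3091 m³/s
w_6 = (20.1 − 14.8)/2 = 2.65 m; q_6 = 0.23 × 0.29 × 2.65 = 0.1768 m³/s
w_7 = (21.8 − 18.3)/2 = 1.75 m; q_7 = 0.18 × 0.22 × 1.75 = 0.06930 m³/s
Stations 1, 8 contribute zero (depth or velocity is 0).
Q = Σ qᵢ = 2.858 m³/s

2.86 m³/s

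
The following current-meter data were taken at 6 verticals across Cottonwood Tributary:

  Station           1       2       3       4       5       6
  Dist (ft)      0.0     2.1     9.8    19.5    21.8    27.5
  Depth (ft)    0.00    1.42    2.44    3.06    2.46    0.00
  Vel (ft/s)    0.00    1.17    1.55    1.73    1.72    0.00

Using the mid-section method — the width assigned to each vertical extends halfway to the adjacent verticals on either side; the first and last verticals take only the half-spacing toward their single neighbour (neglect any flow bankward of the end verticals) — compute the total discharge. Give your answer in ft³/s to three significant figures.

89.7 ft³/s

w_2 = (9.8 − 0.0)/2 = 4.9 ft; q_2 = 1.17 × 1.42 × 4.9 = 8.141 ft³/s
w_3 = (19.5 − 2.1)/2 = 8.7 ft; q_3 = 1.55 × 2.44 × 8.7 = 32.90 ft³/s
w_4 = (21.8 − 9.8)/2 = 6 ft; q_4 = 1.73 × 3.06 × 6 = 31.76 ft³/s
w_5 = (27.5 − 19.5)/2 = 4 ft; q_5 = 1.72 × 2.46 × 4 = 16.92 ft³/s
Stations 1, 6 contribute zero (depth or velocity is 0).
Q = Σ qᵢ = 89.73 ft³/s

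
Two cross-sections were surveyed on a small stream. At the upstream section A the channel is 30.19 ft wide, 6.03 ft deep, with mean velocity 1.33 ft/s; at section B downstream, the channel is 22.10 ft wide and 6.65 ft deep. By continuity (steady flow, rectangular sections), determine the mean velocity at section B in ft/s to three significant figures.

1.65 ft/s

Q = A₁V₁ = (30.19×6.03) × 1.33 = 242.1 ft³/s
A₂ = 22.10 × 6.65 = 147.0 ft²
V₂ = Q/A₂ = 242.1/147.0 = 1.647 ft/s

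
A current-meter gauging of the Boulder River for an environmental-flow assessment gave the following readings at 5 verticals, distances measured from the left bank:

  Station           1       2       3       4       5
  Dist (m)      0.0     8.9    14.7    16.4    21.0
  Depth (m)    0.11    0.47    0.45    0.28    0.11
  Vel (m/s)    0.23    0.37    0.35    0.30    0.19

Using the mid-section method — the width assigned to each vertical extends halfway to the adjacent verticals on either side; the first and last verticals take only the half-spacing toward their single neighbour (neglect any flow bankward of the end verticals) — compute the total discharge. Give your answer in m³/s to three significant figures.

2.29 m³/s

w_1 = (8.9 − 0.0)/2 = 4.45 m; q_1 = 0.23 × 0.11 × 4.45 = 0.1126 m³/s
w_2 = (14.7 − 0.0)/2 = 7.35 m; q_2 = 0.37 × 0.47 × 7.35 = 1.278 m³/s
w_3 = (16.4 − 8.9)/2 = 3.75 m; q_3 = 0.35 × 0.45 × 3.75 = 0.5906 m³/s
w_4 = (21.0 − 14.7)/2 = 3.15 m; q_4 = 0.30 × 0.28 × 3.15 = 0.2646 m³/s
w_5 = (21.0 − 16.4)/2 = 2.3 m; q_5 = 0.19 × 0.11 × 2.3 = 0.04807 m³/s
Q = Σ qᵢ = 2.294 m³/s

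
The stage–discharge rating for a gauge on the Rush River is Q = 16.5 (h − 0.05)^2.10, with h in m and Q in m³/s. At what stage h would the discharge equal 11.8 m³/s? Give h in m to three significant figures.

h − h₀ = (Q/C)^(1/b) = (11.8/16.5)^(1/2.10) = 0.8524 m
h = 0.05 + 0.8524 = 0.9024 m

0.902 m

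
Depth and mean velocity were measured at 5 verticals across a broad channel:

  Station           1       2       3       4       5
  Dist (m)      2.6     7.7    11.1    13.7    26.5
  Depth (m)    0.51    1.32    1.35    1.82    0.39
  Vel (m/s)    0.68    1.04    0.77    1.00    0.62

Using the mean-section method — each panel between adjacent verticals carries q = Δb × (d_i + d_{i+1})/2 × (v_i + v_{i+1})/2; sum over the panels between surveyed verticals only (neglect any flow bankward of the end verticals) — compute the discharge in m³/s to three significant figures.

Panel 1-2: Δb = 5.1 m, d̄ = (0.51+1.32)/2 = 0.915, v̄ = (0.68+1.04)/2 = 0.86 → q = 5.1×0.915×0.86 = 4.013 m³/s
Panel 2-3: Δb = 3.4 m, d̄ = (1.32+1.35)/2 = 1.335, v̄ = (1.04+0.77)/2 = 0.905 → q = 3.4×1.335×0.905 = 4.108 m³/s
Panel 3-4: Δb = 2.6 m, d̄ = (1.35+1.82)/2 = 1.585, v̄ = (0.77+1.00)/2 = 0.885 → q = 2.6×1.585×0.885 = 3.647 m³/s
Panel 4-5: Δb = 12.8 m, d̄ = (1.82+0.39)/2 = 1.105, v̄ = (1.00+0.62)/2 = 0.81 → q = 12.8×1.105×0.81 = 11.46 m³/s
Q = Σ q = 23.22 m³/s

23.2 m³/s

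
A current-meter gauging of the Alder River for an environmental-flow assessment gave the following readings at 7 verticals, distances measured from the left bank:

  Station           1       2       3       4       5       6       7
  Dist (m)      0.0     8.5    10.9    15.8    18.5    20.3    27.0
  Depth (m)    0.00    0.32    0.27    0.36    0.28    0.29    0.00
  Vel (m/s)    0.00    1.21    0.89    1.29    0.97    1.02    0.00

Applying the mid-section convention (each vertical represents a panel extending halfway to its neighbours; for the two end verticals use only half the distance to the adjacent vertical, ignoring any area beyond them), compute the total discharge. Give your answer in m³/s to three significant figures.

6.62 m³/s

w_2 = (10.9 − 0.0)/2 = 5.45 m; q_2 = 1.21 × 0.32 × 5.45 = 2.110 m³/s
w_3 = (15.8 − 8.5)/2 = 3.65 m; q_3 = 0.89 × 0.27 × 3.65 = 0.8771 m³/s
w_4 = (18.5 − 10.9)/2 = 3.8 m; q_4 = 1.29 × 0.36 × 3.8 = 1.765 m³/s
w_5 = (20.3 − 15.8)/2 = 2.25 m; q_5 = 0.97 × 0.28 × 2.25 = 0.6111 m³/s
w_6 = (27.0 − 18.5)/2 = 4.25 m; q_6 = 1.02 × 0.29 × 4.25 = 1.257 m³/s
Stations 1, 7 contribute zero (depth or velocity is 0).
Q = Σ qᵢ = 6.620 m³/s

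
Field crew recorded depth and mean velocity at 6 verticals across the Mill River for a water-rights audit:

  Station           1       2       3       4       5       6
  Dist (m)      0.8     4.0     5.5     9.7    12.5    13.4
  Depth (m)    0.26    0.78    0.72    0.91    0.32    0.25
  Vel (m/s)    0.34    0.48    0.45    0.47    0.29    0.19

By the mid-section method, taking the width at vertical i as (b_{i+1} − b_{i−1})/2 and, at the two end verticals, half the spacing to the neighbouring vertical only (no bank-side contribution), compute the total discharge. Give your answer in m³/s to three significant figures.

3.63 m³/s

w_1 = (4.0 − 0.8)/2 = 1.6 m; q_1 = 0.34 × 0.26 × 1.6 = 0.1414 m³/s
w_2 = (5.5 − 0.8)/2 = 2.35 m; q_2 = 0.48 × 0.78 × 2.35 = 0.8798 m³/s
w_3 = (9.7 − 4.0)/2 = 2.85 m; q_3 = 0.45 × 0.72 × 2.85 = 0.9234 m³/s
w_4 = (12.5 − 5.5)/2 = 3.5 m; q_4 = 0.47 × 0.91 × 3.5 = 1.497 m³/s
w_5 = (13.4 − 9.7)/2 = 1.85 m; q_5 = 0.29 × 0.32 × 1.85 = 0.1717 m³/s
w_6 = (13.4 − 12.5)/2 = 0.45 m; q_6 = 0.19 × 0.25 × 0.45 = 0.02138 m³/s
Q = Σ qᵢ = 3.635 m³/s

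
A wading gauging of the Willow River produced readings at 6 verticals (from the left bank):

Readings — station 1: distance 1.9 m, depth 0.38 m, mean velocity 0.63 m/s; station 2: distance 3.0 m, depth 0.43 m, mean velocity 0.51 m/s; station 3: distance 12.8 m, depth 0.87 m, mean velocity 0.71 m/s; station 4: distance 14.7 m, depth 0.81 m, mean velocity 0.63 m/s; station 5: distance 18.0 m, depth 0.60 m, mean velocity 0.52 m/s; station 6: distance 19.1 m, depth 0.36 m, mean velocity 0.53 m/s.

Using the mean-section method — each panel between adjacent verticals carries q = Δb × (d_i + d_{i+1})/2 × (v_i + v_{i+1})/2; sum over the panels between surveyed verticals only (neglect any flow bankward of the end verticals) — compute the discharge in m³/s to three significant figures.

Panel 1-2: Δb = 1.1 m, d̄ = (0.38+0.43)/2 = 0.405, v̄ = (0.63+0.51)/2 = 0.57 → q = 1.1×0.405×0.57 = 0.2539 m³/s
Panel 2-3: Δb = 9.8 m, d̄ = (0.43+0.87)/2 = 0.65, v̄ = (0.51+0.71)/2 = 0.61 → q = 9.8×0.65×0.61 = 3.886 m³/s
Panel 3-4: Δb = 1.9 m, d̄ = (0.87+0.81)/2 = 0.84, v̄ = (0.71+0.63)/2 = 0.67 → q = 1.9×0.84×0.67 = 1.069 m³/s
Panel 4-5: Δb = 3.3 m, d̄ = (0.81+0.60)/2 = 0.705, v̄ = (0.63+0.52)/2 = 0.575 → q = 3.3×0.705×0.575 = 1.338 m³/s
Panel 5-6: Δb = 1.1 m, d̄ = (0.60+0.36)/2 = 0.48, v̄ = (0.52+0.53)/2 = 0.525 → q = 1.1×0.48×0.525 = 0.2772 m³/s
Q = Σ q = 6.824 m³/s

6.82 m³/s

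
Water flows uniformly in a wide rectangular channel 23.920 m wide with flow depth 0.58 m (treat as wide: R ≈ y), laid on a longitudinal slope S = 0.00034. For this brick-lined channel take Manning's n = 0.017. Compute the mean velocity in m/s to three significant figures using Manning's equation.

0.754 m/s

A = b·y = 23.920 × 0.58 = 13.87 m²
Wide channel: R ≈ y = 0.58 m
Q = (1/n)·A·R^(2/3)·S^(1/2) = (1/0.017) × 13.87 × 0.5800^(2/3) × 0.00034^(1/2) = 10.47 m³/s
V = Q/A = 10.47/13.87 = 0.7544 m/s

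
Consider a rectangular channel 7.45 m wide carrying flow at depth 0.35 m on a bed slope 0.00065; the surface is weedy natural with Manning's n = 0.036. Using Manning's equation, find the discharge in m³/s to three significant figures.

0.864 m³/s

A = b·y = 7.45 × 0.35 = 2.608 m²
P = b + 2y = 7.45 + 2×0.35 = 8.150 m
R = A/P = 2.608/8.150 = 0.3199 m
Q = (1/n)·A·R^(2/3)·S^(1/2) = (1/0.036) × 2.608 × 0.3199^(2/3) × 0.00065^(1/2) = 0.8638 m³/s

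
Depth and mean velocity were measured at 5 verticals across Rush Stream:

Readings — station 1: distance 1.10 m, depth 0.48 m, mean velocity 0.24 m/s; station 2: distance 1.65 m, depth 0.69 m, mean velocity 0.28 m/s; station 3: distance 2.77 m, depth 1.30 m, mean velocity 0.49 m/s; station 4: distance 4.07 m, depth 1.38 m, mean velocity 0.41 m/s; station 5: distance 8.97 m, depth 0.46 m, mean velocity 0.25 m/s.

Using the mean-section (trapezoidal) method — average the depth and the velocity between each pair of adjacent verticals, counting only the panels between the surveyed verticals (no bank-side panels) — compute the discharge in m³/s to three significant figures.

Panel 1-2: Δb = 0.55 m, d̄ = (0.48+0.69)/2 = 0.585, v̄ = (0.24+0.28)/2 = 0.26 → q = 0.55×0.585×0.26 = 0.08366 m³/s
Panel 2-3: Δb = 1.12 m, d̄ = (0.69+1.30)/2 = 0.995, v̄ = (0.28+0.49)/2 = 0.385 → q = 1.12×0.995×0.385 = 0.4290 m³/s
Panel 3-4: Δb = 1.3 m, d̄ = (1.30+1.38)/2 = 1.34, v̄ = (0.49+0.41)/2 = 0.45 → q = 1.3×1.34×0.45 = 0.7839 m³/s
Panel 4-5: Δb = 4.9 m, d̄ = (1.38+0.46)/2 = 0.92, v̄ = (0.41+0.25)/2 = 0.33 → q = 4.9×0.92×0.33 = 1.488 m³/s
Q = Σ q = 2.784 m³/s

2.78 m³/s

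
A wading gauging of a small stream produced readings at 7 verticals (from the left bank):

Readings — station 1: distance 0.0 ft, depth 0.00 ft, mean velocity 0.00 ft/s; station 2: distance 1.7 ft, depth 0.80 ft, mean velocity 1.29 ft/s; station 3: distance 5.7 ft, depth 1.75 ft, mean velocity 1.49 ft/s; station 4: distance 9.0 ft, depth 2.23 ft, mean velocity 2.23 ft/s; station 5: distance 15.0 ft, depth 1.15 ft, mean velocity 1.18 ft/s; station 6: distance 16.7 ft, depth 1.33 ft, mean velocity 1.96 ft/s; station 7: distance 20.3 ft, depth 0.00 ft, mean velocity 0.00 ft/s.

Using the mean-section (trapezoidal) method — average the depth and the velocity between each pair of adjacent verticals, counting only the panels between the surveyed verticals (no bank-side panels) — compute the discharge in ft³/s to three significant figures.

42.7 ft³/s

Panel 1-2: Δb = 1.7 ft, d̄ = (0.00+0.80)/2 = 0.4, v̄ = (0.00+1.29)/2 = 0.645 → q = 1.7×0.4×0.645 = 0.4386 ft³/s
Panel 2-3: Δb = 4 ft, d̄ = (0.80+1.75)/2 = 1.275, v̄ = (1.29+1.49)/2 = 1.39 → q = 4×1.275×1.39 = 7.089 ft³/s
Panel 3-4: Δb = 3.3 ft, d̄ = (1.75+2.23)/2 = 1.99, v̄ = (1.49+2.23)/2 = 1.86 → q = 3.3×1.99×1.86 = 12.21 ft³/s
Panel 4-5: Δb = 6 ft, d̄ = (2.23+1.15)/2 = 1.69, v̄ = (2.23+1.18)/2 = 1.705 → q = 6×1.69×1.705 = 17.29 ft³/s
Panel 5-6: Δb = 1.7 ft, d̄ = (1.15+1.33)/2 = 1.24, v̄ = (1.18+1.96)/2 = 1.57 → q = 1.7×1.24×1.57 = 3.310 ft³/s
Panel 6-7: Δb = 3.6 ft, d̄ = (1.33+0.00)/2 = 0.665, v̄ = (1.96+0.00)/2 = 0.98 → q = 3.6×0.665×0.98 = 2.346 ft³/s
Q = Σ q = 42.69 ft³/s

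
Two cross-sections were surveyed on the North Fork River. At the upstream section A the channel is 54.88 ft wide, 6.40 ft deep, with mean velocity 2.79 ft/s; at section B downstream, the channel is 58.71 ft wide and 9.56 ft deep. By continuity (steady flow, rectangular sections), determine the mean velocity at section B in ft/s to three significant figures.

Q = A₁V₁ = (54.88×6.40) × 2.79 = 979.9 ft³/s
A₂ = 58.71 × 9.56 = 561.3 ft²
V₂ = Q/A₂ = 979.9/561.3 = 1.746 ft/s

1.75 ft/s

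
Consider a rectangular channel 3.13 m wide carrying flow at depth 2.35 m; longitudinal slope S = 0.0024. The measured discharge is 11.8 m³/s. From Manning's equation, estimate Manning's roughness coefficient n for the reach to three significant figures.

A = b·y = 3.13 × 2.35 = 7.356 m²
P = b + 2y = 3.13 + 2×2.35 = 7.830 m
R = A/P = 7.356/7.830 = 0.9394 m
n = (1/Q)·A·R^(2/3)·S^(1/2) = (1/11.8) × 7.356 × 0.9592 × 0.04899 = 0.02929

0.0293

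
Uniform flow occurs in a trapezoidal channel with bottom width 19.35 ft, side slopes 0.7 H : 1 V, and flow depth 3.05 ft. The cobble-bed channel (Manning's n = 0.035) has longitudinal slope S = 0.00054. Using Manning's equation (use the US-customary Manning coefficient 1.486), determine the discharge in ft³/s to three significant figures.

117 ft³/s

A = (b + z·y)·y = (19.35 + 0.7×3.05)×3.05 = 65.53 ft²
P = b + 2y√(1+z²) = 19.35 + 2×3.05×√(1+0.7²) = 26.80 ft
R = A/P = 65.53/26.80 = 2.445 ft
Q = (1.486/n)·A·R^(2/3)·S^(1/2) = (1.486/0.035) × 65.53 × 2.445^(2/3) × 0.00054^(1/2) = 117.4 ft³/s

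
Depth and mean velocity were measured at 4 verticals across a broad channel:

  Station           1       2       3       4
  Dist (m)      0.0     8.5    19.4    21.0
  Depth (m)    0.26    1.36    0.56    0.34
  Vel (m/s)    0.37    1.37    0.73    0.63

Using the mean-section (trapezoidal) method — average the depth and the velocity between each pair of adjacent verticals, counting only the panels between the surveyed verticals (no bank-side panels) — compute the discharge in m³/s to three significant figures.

17.5 m³/s

Panel 1-2: Δb = 8.5 m, d̄ = (0.26+1.36)/2 = 0.81, v̄ = (0.37+1.37)/2 = 0.87 → q = 8.5×0.81×0.87 = 5.990 m³/s
Panel 2-3: Δb = 10.9 m, d̄ = (1.36+0.56)/2 = 0.96, v̄ = (1.37+0.73)/2 = 1.05 → q = 10.9×0.96×1.05 = 10.99 m³/s
Panel 3-4: Δb = 1.6 m, d̄ = (0.56+0.34)/2 = 0.45, v̄ = (0.73+0.63)/2 = 0.68 → q = 1.6×0.45×0.68 = 0.4896 m³/s
Q = Σ q = 17.47 m³/s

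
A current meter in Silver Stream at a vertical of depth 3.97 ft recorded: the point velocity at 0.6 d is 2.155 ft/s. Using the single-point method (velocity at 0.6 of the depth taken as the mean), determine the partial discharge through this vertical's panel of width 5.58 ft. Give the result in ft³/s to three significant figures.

v̄ = v₀.₆ = 2.155 ft/s
q = v̄ × d × w = 2.155 × 3.97 × 5.58 = 47.74 ft³/s

47.7 ft³/s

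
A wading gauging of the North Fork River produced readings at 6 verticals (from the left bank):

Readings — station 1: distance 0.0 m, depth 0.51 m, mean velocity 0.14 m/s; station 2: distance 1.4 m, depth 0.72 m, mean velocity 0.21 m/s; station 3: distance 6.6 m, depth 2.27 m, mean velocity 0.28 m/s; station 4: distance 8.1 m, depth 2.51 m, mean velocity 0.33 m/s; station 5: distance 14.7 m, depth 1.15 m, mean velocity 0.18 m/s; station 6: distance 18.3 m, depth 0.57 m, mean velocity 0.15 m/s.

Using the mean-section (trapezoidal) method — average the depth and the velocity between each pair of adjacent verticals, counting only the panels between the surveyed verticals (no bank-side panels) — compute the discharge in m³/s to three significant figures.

6.74 m³/s

Panel 1-2: Δb = 1.4 m, d̄ = (0.51+0.72)/2 = 0.615, v̄ = (0.14+0.21)/2 = 0.175 → q = 1.4×0.615×0.175 = 0.1507 m³/s
Panel 2-3: Δb = 5.2 m, d̄ = (0.72+2.27)/2 = 1.495, v̄ = (0.21+0.28)/2 = 0.245 → q = 5.2×1.495×0.245 = 1.905 m³/s
Panel 3-4: Δb = 1.5 m, d̄ = (2.27+2.51)/2 = 2.39, v̄ = (0.28+0.33)/2 = 0.305 → q = 1.5×2.39×0.305 = 1.093 m³/s
Panel 4-5: Δb = 6.6 m, d̄ = (2.51+1.15)/2 = 1.83, v̄ = (0.33+0.18)/2 = 0.255 → q = 6.6×1.83×0.255 = 3.080 m³/s
Panel 5-6: Δb = 3.6 m, d̄ = (1.15+0.57)/2 = 0.86, v̄ = (0.18+0.15)/2 = 0.165 → q = 3.6×0.86×0.165 = 0.5108 m³/s
Q = Σ q = 6.739 m³/s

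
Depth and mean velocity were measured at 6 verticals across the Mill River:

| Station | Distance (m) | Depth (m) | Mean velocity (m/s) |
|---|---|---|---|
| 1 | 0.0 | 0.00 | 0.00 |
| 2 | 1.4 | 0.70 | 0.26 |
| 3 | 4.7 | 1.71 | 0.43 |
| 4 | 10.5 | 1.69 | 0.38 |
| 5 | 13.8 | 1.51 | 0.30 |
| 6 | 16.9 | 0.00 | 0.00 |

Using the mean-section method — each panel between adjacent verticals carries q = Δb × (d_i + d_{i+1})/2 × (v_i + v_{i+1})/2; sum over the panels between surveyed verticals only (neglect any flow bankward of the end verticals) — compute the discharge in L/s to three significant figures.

Panel 1-2: Δb = 1.4 m, d̄ = (0.00+0.70)/2 = 0.35, v̄ = (0.00+0.26)/2 = 0.13 → q = 1.4×0.35×0.13 = 0.06370 m³/s
Panel 2-3: Δb = 3.3 m, d̄ = (0.70+1.71)/2 = 1.205, v̄ = (0.26+0.43)/2 = 0.345 → q = 3.3×1.205×0.345 = 1.372 m³/s
Panel 3-4: Δb = 5.8 m, d̄ = (1.71+1.69)/2 = 1.7, v̄ = (0.43+0.38)/2 = 0.405 → q = 5.8×1.7×0.405 = 3.993 m³/s
Panel 4-5: Δb = 3.3 m, d̄ = (1.69+1.51)/2 = 1.6, v̄ = (0.38+0.30)/2 = 0.34 → q = 3.3×1.6×0.34 = 1.795 m³/s
Panel 5-6: Δb = 3.1 m, d̄ = (1.51+0.00)/2 = 0.755, v̄ = (0.30+0.00)/2 = 0.15 → q = 3.1×0.755×0.15 = 0.3511 m³/s
Q = Σ q = 7.575 m³/s
= 7.575 × 1000 = 7575 L/s

7580 L/s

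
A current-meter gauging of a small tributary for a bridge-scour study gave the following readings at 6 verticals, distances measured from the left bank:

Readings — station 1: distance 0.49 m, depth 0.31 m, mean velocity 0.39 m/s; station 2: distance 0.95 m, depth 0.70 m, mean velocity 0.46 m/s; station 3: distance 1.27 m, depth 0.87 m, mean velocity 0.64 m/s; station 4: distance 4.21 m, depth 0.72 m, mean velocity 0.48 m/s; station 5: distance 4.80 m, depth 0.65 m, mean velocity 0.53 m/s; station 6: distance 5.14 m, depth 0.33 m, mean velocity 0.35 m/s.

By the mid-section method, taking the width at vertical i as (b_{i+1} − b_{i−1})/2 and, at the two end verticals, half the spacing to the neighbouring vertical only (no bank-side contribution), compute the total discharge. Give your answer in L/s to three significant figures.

1850 L/s

w_1 = (0.95 − 0.49)/2 = 0.23 m; q_1 = 0.39 × 0.31 × 0.23 = 0.02781 m³/s
w_2 = (1.27 − 0.49)/2 = 0.39 m; q_2 = 0.46 × 0.70 × 0.39 = 0.1256 m³/s
w_3 = (4.21 − 0.95)/2 = 1.63 m; q_3 = 0.64 × 0.87 × 1.63 = 0.9076 m³/s
w_4 = (4.80 − 1.27)/2 = 1.765 m; q_4 = 0.48 × 0.72 × 1.765 = 0.6100 m³/s
w_5 = (5.14 − 4.21)/2 = 0.465 m; q_5 = 0.53 × 0.65 × 0.465 = 0.1602 m³/s
w_6 = (5.14 − 4.80)/2 = 0.17 m; q_6 = 0.35 × 0.33 × 0.17 = 0.01964 m³/s
Q = Σ qᵢ = 1.851 m³/s
= 1.851 × 1000 = 1851 L/s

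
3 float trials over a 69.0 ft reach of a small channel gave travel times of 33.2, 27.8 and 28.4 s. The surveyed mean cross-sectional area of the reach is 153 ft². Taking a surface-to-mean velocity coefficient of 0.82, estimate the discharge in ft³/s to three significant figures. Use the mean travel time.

290 ft³/s

t̄ = (33.2 + 27.8 + 28.4) / 3 = 29.8 s
v_surface = L / t̄ = 69.0 / 29.8 = 2.315 ft/s
v_mean = 0.82 × 2.315 = 1.899 ft/s
Q = A × v_mean = 153 × 1.899 = 290.5 ft³/s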